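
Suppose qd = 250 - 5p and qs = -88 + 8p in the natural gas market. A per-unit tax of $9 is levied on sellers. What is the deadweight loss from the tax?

Deadweight loss = 1620/13

Pre-tax equilibrium: p* = 26, q* = 120.
Tax on sellers shifts supply to qs = -88 + 8(p − 9) = -160 + 8p.
250 - 5p = -160 + 8p gives buyer price pb = 410/13; sellers receive ps = 410/13 − 9 = 293/13.
New quantity: q = 250 − 5(410/13) = 1200/13.
DWL = ½ × 9 × (120 − 1200/13) = 1620/13.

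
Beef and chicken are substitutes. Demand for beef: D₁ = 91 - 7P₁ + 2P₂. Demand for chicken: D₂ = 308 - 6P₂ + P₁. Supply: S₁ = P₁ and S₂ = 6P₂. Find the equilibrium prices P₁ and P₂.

Market 1: 91 - 7P₁ + 2P₂ = P₁ → 8P₁ - 2P₂ = 91.
Market 2: 12P₂ - P₁ = 308.
Eliminating P₂: 12×(1) + 2×(2) gives 94P₁ = 1708, so P₁ = 854/47.
Back-substitute into (2): P₂ = (308 + 1×854/47) / 12 = 2555/94.

P₁ = 854/47, P₂ = 2555/94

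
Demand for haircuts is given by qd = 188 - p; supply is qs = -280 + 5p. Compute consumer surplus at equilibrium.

Consumer surplus = 6050

Equilibrium: 188 - p = -280 + 5p gives p* = 78, q* = 110.
Demand choke price (qd = 0): p = 188.
CS = ½(188 − 78)(110) = 6050.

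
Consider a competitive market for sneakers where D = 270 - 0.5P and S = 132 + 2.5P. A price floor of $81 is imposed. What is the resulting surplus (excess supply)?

Equilibrium price would be P* = 46, so the floor at 81 binds.
At P = 81: D = 229.5, S = 334.5.
Surplus = 334.5 − 229.5 = 105.

Surplus = 105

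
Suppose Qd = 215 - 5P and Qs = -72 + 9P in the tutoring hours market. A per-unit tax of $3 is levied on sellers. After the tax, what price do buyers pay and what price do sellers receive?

Pre-tax equilibrium: P* = 20.5, Q* = 112.5.
Tax on sellers shifts supply to Qs = -72 + 9(P − 3) = -99 + 9P.
215 - 5P = -99 + 9P gives buyer price Pb = 157/7; sellers receive Ps = 157/7 − 3 = 136/7.
New quantity: Q = 215 − 5(157/7) = 720/7.

Buyers pay 157/7, sellers receive 136/7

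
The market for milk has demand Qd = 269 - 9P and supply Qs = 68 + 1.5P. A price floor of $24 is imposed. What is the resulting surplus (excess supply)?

Equilibrium price would be P* = 134/7, so the floor at 24 binds.
At P = 24: Qd = 53, Qs = 104.
Surplus = 104 − 53 = 51.

Surplus = 51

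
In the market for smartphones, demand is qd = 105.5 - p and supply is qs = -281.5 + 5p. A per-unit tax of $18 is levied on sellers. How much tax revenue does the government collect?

Tax revenue = 468

Pre-tax equilibrium: p* = 64.5, q* = 41.
Tax on sellers shifts supply to qs = -281.5 + 5(p − 18) = -371.5 + 5p.
105.5 - p = -371.5 + 5p gives buyer price pb = 79.5; sellers receive ps = 79.5 − 18 = 61.5.
New quantity: q = 105.5 − 1(79.5) = 26.
Revenue = 18 × 26 = 468.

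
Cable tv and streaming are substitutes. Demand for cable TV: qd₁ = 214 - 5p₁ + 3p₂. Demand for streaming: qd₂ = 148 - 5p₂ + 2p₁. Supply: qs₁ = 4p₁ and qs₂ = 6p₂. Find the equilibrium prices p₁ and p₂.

Market 1: 214 - 5p₁ + 3p₂ = 4p₁ → 9p₁ - 3p₂ = 214.
Market 2: 11p₂ - 2p₁ = 148.
Eliminating p₂: 11×(1) + 3×(2) gives 93p₁ = 2798, so p₁ = 2798/93.
Back-substitute into (2): p₂ = (148 + 2×2798/93) / 11 = 1760/93.

p₁ = 2798/93, p₂ = 1760/93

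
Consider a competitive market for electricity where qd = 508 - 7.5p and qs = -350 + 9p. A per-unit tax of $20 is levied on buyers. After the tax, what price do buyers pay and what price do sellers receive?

Buyers pay 692/11, sellers receive 472/11

Pre-tax equilibrium: p* = 52, q* = 118.
Tax on buyers shifts demand to qd = 508 − 7.5(p + 20) = 358 - 7.5p.
358 - 7.5p = -350 + 9p gives seller price ps = 472/11; buyers pay pb = 472/11 + 20 = 692/11.
New quantity: q = 508 − 7.5(692/11) = 398/11.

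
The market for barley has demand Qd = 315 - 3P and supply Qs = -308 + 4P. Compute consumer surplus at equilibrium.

Equilibrium: 315 - 3P = -308 + 4P gives P* = 89, Q* = 48.
Demand choke price (Qd = 0): P = 105.
CS = ½(105 − 89)(48) = 384.

Consumer surplus = 384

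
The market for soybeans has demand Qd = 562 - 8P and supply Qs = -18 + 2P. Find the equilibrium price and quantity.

P* = 58, Q* = 98

Set Qd = Qs: 562 - 8P = -18 + 2P.
580 = 10P, so P* = 58.
Q* = 562 − 8(58) = 98.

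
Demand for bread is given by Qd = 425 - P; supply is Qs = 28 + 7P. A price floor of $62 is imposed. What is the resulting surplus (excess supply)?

Surplus = 99

Equilibrium price would be P* = 49.625, so the floor at 62 binds.
At P = 62: Qd = 363, Qs = 462.
Surplus = 462 − 363 = 99.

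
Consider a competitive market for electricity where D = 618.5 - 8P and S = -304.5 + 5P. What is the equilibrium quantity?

Set D = S: 618.5 - 8P = -304.5 + 5P.
923 = 13P, so P* = 71.
Q* = 618.5 − 8(71) = 50.5.

Q* = 50.5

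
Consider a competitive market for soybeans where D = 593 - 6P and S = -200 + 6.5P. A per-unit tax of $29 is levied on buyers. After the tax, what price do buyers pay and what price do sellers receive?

Buyers pay $78.52, sellers receive $49.52

Pre-tax equilibrium: P* = 63.44, Q* = 212.36.
Tax on buyers shifts demand to D = 593 − 6(P + 29) = 419 - 6P.
419 - 6P = -200 + 6.5P gives seller price Ps = 49.52; buyers pay Pb = 49.52 + 29 = 78.52.
New quantity: Q = 593 − 6(78.52) = 121.88.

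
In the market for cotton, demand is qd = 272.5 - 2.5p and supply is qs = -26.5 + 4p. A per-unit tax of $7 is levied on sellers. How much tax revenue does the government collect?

Tax revenue = 26705/26

Pre-tax equilibrium: p* = 46, q* = 157.5.
Tax on sellers shifts supply to qs = -26.5 + 4(p − 7) = -54.5 + 4p.
272.5 - 2.5p = -54.5 + 4p gives buyer price pb = 654/13; sellers receive ps = 654/13 − 7 = 563/13.
New quantity: q = 272.5 − 2.5(654/13) = 3815/26.
Revenue = 7 × 3815/26 = 26705/26.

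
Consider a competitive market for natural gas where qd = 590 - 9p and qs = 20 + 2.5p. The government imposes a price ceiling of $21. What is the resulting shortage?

Equilibrium price would be p* = 1140/23, so the ceiling at 21 binds.
At p = 21: qd = 590 − 9(21) = 401, qs = 20 + 2.5(21) = 72.5.
Shortage = 401 − 72.5 = 328.5.

Shortage = 328.5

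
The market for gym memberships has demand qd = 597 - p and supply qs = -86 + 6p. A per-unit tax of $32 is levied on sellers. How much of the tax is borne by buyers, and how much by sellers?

Buyers bear 192/7, sellers bear 32/7

Pre-tax equilibrium: p* = 683/7, q* = 3496/7.
Tax on sellers shifts supply to qs = -86 + 6(p − 32) = -278 + 6p.
597 - p = -278 + 6p gives buyer price pb = 125; sellers receive ps = 125 − 32 = 93.
New quantity: q = 597 − 1(125) = 472.
Buyer burden = 125 − 683/7 = 192/7; seller burden = 683/7 − 93 = 32/7.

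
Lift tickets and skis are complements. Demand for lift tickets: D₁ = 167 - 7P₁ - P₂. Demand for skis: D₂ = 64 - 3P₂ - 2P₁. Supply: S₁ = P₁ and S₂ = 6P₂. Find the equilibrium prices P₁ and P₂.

Market 1: 167 - 7P₁ - P₂ = P₁ → 8P₁ + P₂ = 167.
Market 2: 9P₂ + 2P₁ = 64.
Eliminating P₂: 9×(1) − 1×(2) gives 70P₁ = 1439, so P₁ = 1439/70.
Back-substitute into (2): P₂ = (64 − 2×1439/70) / 9 = 89/35.

P₁ = 1439/70, P₂ = 89/35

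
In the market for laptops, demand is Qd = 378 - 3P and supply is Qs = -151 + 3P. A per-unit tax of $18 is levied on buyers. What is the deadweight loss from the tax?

Deadweight loss = 243

Pre-tax equilibrium: P* = 529/6, Q* = 113.5.
Tax on buyers shifts demand to Qd = 378 − 3(P + 18) = 324 - 3P.
324 - 3P = -151 + 3P gives seller price Ps = 475/6; buyers pay Pb = 475/6 + 18 = 583/6.
New quantity: Q = 378 − 3(583/6) = 86.5.
DWL = ½ × 18 × (113.5 − 86.5) = 243.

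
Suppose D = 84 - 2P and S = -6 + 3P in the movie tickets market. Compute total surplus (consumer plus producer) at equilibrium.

Total surplus = 960

Equilibrium: 84 - 2P = -6 + 3P gives P* = 18, Q* = 48.
Demand choke price: P = 42; supply starts at P = 2.
CS = ½(42 − 18)(48) = 576; PS = ½(18 − 2)(48) = 384.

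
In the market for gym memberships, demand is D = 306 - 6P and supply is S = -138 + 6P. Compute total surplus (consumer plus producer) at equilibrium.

Equilibrium: 306 - 6P = -138 + 6P gives P* = 37, Q* = 84.
Demand choke price: P = 51; supply starts at P = 23.
CS = ½(51 − 37)(84) = 588; PS = ½(37 − 23)(84) = 588.

Total surplus = 1176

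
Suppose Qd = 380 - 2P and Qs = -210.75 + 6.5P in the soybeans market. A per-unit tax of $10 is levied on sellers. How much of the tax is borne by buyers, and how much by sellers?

Buyers bear 130/17, sellers bear 40/17

Pre-tax equilibrium: P* = 69.5, Q* = 241.
Tax on sellers shifts supply to Qs = -210.75 + 6.5(P − 10) = -275.75 + 6.5P.
380 - 2P = -275.75 + 6.5P gives buyer price Pb = 2623/34; sellers receive Ps = 2623/34 − 10 = 2283/34.
New quantity: Q = 380 − 2(2623/34) = 3837/17.
Buyer burden = 2623/34 − 69.5 = 130/17; seller burden = 69.5 − 2283/34 = 40/17.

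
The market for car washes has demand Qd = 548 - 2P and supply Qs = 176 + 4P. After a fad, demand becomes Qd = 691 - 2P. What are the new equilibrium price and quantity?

P' = 515/6, Q' = 1558/3

Original equilibrium: P* = 62, Q* = 424.
New equilibrium: 691 - 2P = 176 + 4P, so 515 = 6P and P' = 515/6; Q' = 691 − 2(515/6) = 1558/3.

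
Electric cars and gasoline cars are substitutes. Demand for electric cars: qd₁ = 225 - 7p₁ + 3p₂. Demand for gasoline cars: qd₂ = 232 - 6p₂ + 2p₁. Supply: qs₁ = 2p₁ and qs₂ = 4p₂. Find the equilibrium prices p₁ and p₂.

Market 1: 225 - 7p₁ + 3p₂ = 2p₁ → 9p₁ - 3p₂ = 225.
Market 2: 10p₂ - 2p₁ = 232.
Eliminating p₂: 10×(1) + 3×(2) gives 84p₁ = 2946, so p₁ = 491/14.
Back-substitute into (2): p₂ = (232 + 2×491/14) / 10 = 423/14.

p₁ = 491/14, p₂ = 423/14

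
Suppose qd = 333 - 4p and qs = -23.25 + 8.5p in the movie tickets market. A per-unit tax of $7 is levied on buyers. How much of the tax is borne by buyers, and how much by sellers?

Pre-tax equilibrium: p* = 28.5, q* = 219.
Tax on buyers shifts demand to qd = 333 − 4(p + 7) = 305 - 4p.
305 - 4p = -23.25 + 8.5p gives seller price ps = 26.26; buyers pay pb = 26.26 + 7 = 33.26.
New quantity: q = 333 − 4(33.26) = 199.96.
Buyer burden = 33.26 − 28.5 = 4.76; seller burden = 28.5 − 26.26 = 2.24.

Buyers bear $4.76, sellers bear $2.24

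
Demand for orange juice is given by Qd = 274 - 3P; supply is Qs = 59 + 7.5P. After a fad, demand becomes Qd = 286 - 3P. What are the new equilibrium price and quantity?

P' = 454/21, Q' = 1548/7

Original equilibrium: P* = 430/21, Q* = 1488/7.
New equilibrium: 286 - 3P = 59 + 7.5P, so 227 = 10.5P and P' = 454/21; Q' = 286 − 3(454/21) = 1548/7.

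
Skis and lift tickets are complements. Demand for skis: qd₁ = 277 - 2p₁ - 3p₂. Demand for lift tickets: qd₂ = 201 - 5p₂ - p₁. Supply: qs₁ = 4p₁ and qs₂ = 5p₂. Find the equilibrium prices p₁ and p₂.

p₁ = 2167/57, p₂ = 929/57

Market 1: 277 - 2p₁ - 3p₂ = 4p₁ → 6p₁ + 3p₂ = 277.
Market 2: 10p₂ + p₁ = 201.
Eliminating p₂: 10×(1) − 3×(2) gives 57p₁ = 2167, so p₁ = 2167/57.
Back-substitute into (2): p₂ = (201 − 1×2167/57) / 10 = 929/57.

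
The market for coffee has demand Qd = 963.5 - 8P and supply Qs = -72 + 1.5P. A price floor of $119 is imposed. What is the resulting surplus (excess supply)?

Surplus = 95

Equilibrium price would be P* = 109, so the floor at 119 binds.
At P = 119: Qd = 11.5, Qs = 106.5.
Surplus = 106.5 − 11.5 = 95.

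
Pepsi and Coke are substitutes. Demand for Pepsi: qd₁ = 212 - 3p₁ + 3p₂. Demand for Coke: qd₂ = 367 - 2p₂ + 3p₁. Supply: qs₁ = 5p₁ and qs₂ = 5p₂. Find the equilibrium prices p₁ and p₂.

Market 1: 212 - 3p₁ + 3p₂ = 5p₁ → 8p₁ - 3p₂ = 212.
Market 2: 7p₂ - 3p₁ = 367.
Eliminating p₂: 7×(1) + 3×(2) gives 47p₁ = 2585, so p₁ = 55.
Back-substitute into (2): p₂ = (367 + 3×55) / 7 = 76.

p₁ = 55, p₂ = 76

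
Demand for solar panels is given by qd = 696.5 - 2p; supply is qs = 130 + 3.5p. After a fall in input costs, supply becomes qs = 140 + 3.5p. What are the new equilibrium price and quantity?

p' = 1113/11, q' = 10871/22

Original equilibrium: p* = 103, q* = 490.5.
New equilibrium: 696.5 - 2p = 140 + 3.5p, so 556.5 = 5.5p and p' = 1113/11; q' = 696.5 − 2(1113/11) = 10871/22.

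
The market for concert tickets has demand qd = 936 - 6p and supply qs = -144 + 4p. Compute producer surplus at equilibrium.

Producer surplus = 10368

Equilibrium: 936 - 6p = -144 + 4p gives p* = 108, q* = 288.
Supply starts at p = 36 (where qs = 0).
PS = ½(108 − 36)(288) = 10368.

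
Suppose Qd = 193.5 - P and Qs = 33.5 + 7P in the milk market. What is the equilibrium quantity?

Q* = 173.5

Set Qd = Qs: 193.5 - P = 33.5 + 7P.
160 = 8P, so P* = 20.
Q* = 193.5 − 1(20) = 173.5.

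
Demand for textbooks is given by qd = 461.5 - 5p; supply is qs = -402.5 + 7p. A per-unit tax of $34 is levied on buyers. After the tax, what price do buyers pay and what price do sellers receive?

Buyers pay 551/6, sellers receive 347/6

Pre-tax equilibrium: p* = 72, q* = 101.5.
Tax on buyers shifts demand to qd = 461.5 − 5(p + 34) = 291.5 - 5p.
291.5 - 5p = -402.5 + 7p gives seller price ps = 347/6; buyers pay pb = 347/6 + 34 = 551/6.
New quantity: q = 461.5 − 5(551/6) = 7/3.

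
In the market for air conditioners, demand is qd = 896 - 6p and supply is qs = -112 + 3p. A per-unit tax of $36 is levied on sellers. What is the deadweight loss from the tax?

Pre-tax equilibrium: p* = 112, q* = 224.
Tax on sellers shifts supply to qs = -112 + 3(p − 36) = -220 + 3p.
896 - 6p = -220 + 3p gives buyer price pb = 124; sellers receive ps = 124 − 36 = 88.
New quantity: q = 896 − 6(124) = 152.
DWL = ½ × 36 × (224 − 152) = 1296.

Deadweight loss = 1296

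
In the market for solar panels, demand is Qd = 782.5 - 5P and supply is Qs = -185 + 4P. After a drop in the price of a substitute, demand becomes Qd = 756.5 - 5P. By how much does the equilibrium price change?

ΔP = -26/9

Original equilibrium: P* = 107.5, Q* = 245.
New equilibrium: 756.5 - 5P = -185 + 4P, so 941.5 = 9P and P' = 1883/18; Q' = 756.5 − 5(1883/18) = 2101/9.
Change in price: 1883/18 − 107.5 = -26/9.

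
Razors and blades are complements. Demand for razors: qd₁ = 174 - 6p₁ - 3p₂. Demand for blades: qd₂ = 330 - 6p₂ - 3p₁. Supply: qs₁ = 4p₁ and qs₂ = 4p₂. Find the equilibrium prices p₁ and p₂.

Market 1: 174 - 6p₁ - 3p₂ = 4p₁ → 10p₁ + 3p₂ = 174.
Market 2: 10p₂ + 3p₁ = 330.
Eliminating p₂: 10×(1) − 3×(2) gives 91p₁ = 750, so p₁ = 750/91.
Back-substitute into (2): p₂ = (330 − 3×750/91) / 10 = 2778/91.

p₁ = 750/91, p₂ = 2778/91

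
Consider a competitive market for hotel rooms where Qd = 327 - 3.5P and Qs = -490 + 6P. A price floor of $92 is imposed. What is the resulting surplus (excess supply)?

Equilibrium price would be P* = 86, so the floor at 92 binds.
At P = 92: Qd = 5, Qs = 62.
Surplus = 62 − 5 = 57.

Surplus = 57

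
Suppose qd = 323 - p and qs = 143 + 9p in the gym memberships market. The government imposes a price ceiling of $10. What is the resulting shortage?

Shortage = 80

Equilibrium price would be p* = 18, so the ceiling at 10 binds.
At p = 10: qd = 323 − 1(10) = 313, qs = 143 + 9(10) = 233.
Shortage = 313 − 233 = 80.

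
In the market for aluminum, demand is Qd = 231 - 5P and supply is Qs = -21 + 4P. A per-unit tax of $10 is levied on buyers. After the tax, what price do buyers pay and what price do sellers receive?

Pre-tax equilibrium: P* = 28, Q* = 91.
Tax on buyers shifts demand to Qd = 231 − 5(P + 10) = 181 - 5P.
181 - 5P = -21 + 4P gives seller price Ps = 202/9; buyers pay Pb = 202/9 + 10 = 292/9.
New quantity: Q = 231 − 5(292/9) = 619/9.

Buyers pay 292/9, sellers receive 202/9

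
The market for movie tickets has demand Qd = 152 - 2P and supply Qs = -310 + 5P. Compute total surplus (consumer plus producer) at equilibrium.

Total surplus = 140

Equilibrium: 152 - 2P = -310 + 5P gives P* = 66, Q* = 20.
Demand choke price: P = 76; supply starts at P = 62.
CS = ½(76 − 66)(20) = 100; PS = ½(66 − 62)(20) = 40.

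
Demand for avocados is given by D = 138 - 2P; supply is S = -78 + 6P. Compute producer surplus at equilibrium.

Producer surplus = 588

Equilibrium: 138 - 2P = -78 + 6P gives P* = 27, Q* = 84.
Supply starts at P = 13 (where S = 0).
PS = ½(27 − 13)(84) = 588.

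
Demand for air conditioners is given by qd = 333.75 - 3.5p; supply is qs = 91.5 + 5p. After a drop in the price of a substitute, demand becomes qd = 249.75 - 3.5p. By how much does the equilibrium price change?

Δp = -168/17

Original equilibrium: p* = 28.5, q* = 234.
New equilibrium: 249.75 - 3.5p = 91.5 + 5p, so 158.25 = 8.5p and p' = 633/34; q' = 249.75 − 3.5(633/34) = 3138/17.
Change in price: 633/34 − 28.5 = -168/17.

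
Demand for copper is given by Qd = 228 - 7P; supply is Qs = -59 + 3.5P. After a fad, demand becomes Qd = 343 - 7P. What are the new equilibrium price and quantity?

P' = 268/7, Q' = 75

Original equilibrium: P* = 82/3, Q* = 110/3.
New equilibrium: 343 - 7P = -59 + 3.5P, so 402 = 10.5P and P' = 268/7; Q' = 343 − 7(268/7) = 75.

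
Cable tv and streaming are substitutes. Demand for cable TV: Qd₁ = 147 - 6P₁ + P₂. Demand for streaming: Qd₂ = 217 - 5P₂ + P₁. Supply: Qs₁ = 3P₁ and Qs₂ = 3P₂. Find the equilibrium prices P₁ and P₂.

Market 1: 147 - 6P₁ + P₂ = 3P₁ → 9P₁ - P₂ = 147.
Market 2: 8P₂ - P₁ = 217.
Eliminating P₂: 8×(1) + 1×(2) gives 71P₁ = 1393, so P₁ = 1393/71.
Back-substitute into (2): P₂ = (217 + 1×1393/71) / 8 = 2100/71.

P₁ = 1393/71, P₂ = 2100/71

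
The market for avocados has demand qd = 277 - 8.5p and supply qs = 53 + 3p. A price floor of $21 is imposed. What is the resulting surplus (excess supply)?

Surplus = 17.5

Equilibrium price would be p* = 448/23, so the floor at 21 binds.
At p = 21: qd = 98.5, qs = 116.
Surplus = 116 − 98.5 = 17.5.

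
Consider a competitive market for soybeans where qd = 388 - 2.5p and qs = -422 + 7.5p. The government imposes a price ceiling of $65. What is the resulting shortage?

Equilibrium price would be p* = 81, so the ceiling at 65 binds.
At p = 65: qd = 388 − 2.5(65) = 225.5, qs = -422 + 7.5(65) = 65.5.
Shortage = 225.5 − 65.5 = 160.

Shortage = 160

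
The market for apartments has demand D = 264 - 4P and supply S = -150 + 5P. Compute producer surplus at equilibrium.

Producer surplus = 640

Equilibrium: 264 - 4P = -150 + 5P gives P* = 46, Q* = 80.
Supply starts at P = 30 (where S = 0).
PS = ½(46 − 30)(80) = 640.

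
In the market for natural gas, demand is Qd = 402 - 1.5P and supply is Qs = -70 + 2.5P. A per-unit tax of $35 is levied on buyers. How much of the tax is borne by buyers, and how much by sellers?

Buyers bear $21.875, sellers bear $13.125

Pre-tax equilibrium: P* = 118, Q* = 225.
Tax on buyers shifts demand to Qd = 402 − 1.5(P + 35) = 349.5 - 1.5P.
349.5 - 1.5P = -70 + 2.5P gives seller price Ps = 104.875; buyers pay Pb = 104.875 + 35 = 139.875.
New quantity: Q = 402 − 1.5(139.875) = 192.1875.
Buyer burden = 139.875 − 118 = 21.875; seller burden = 118 − 104.875 = 13.125.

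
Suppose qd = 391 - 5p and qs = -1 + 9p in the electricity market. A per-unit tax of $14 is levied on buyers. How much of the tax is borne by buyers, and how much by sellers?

Buyers bear $9, sellers bear $5

Pre-tax equilibrium: p* = 28, q* = 251.
Tax on buyers shifts demand to qd = 391 − 5(p + 14) = 321 - 5p.
321 - 5p = -1 + 9p gives seller price ps = 23; buyers pay pb = 23 + 14 = 37.
New quantity: q = 391 − 5(37) = 206.
Buyer burden = 37 − 28 = 9; seller burden = 28 − 23 = 5.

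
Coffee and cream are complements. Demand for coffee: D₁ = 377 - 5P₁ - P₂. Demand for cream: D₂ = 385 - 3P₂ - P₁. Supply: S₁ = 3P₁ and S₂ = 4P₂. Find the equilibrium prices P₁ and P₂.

Market 1: 377 - 5P₁ - P₂ = 3P₁ → 8P₁ + P₂ = 377.
Market 2: 7P₂ + P₁ = 385.
Eliminating P₂: 7×(1) − 1×(2) gives 55P₁ = 2254, so P₁ = 2254/55.
Back-substitute into (2): P₂ = (385 − 1×2254/55) / 7 = 2703/55.

P₁ = 2254/55, P₂ = 2703/55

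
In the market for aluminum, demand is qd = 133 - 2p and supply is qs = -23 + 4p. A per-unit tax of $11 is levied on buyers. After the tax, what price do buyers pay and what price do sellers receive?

Pre-tax equilibrium: p* = 26, q* = 81.
Tax on buyers shifts demand to qd = 133 − 2(p + 11) = 111 - 2p.
111 - 2p = -23 + 4p gives seller price ps = 67/3; buyers pay pb = 67/3 + 11 = 100/3.
New quantity: q = 133 − 2(100/3) = 199/3.

Buyers pay 100/3, sellers receive 67/3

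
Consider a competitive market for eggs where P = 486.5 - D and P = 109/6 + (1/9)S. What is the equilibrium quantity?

Q* = 421.5

Set the two price expressions equal: 486.5 - Q = 109/6 + (1/9)Q.
1405/3 = (10/9)Q, so Q* = 421.5.
P* = 486.5 − (1)(421.5) = 65.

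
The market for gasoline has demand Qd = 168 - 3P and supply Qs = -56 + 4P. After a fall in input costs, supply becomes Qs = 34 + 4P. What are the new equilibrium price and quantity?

P' = 134/7, Q' = 774/7

Original equilibrium: P* = 32, Q* = 72.
New equilibrium: 168 - 3P = 34 + 4P, so 134 = 7P and P' = 134/7; Q' = 168 − 3(134/7) = 774/7.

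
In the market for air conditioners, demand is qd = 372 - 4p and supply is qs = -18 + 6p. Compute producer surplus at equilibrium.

Producer surplus = 3888

Equilibrium: 372 - 4p = -18 + 6p gives p* = 39, q* = 216.
Supply starts at p = 3 (where qs = 0).
PS = ½(39 − 3)(216) = 3888.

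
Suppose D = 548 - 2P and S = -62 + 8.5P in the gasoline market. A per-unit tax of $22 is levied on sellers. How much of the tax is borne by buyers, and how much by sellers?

Pre-tax equilibrium: P* = 1220/21, Q* = 9068/21.
Tax on sellers shifts supply to S = -62 + 8.5(P − 22) = -249 + 8.5P.
548 - 2P = -249 + 8.5P gives buyer price Pb = 1594/21; sellers receive Ps = 1594/21 − 22 = 1132/21.
New quantity: Q = 548 − 2(1594/21) = 8320/21.
Buyer burden = 1594/21 − 1220/21 = 374/21; seller burden = 1220/21 − 1132/21 = 88/21.

Buyers bear 374/21, sellers bear 88/21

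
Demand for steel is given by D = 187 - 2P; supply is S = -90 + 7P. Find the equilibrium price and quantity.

P* = 277/9, Q* = 1129/9

Set D = S: 187 - 2P = -90 + 7P.
277 = 9P, so P* = 277/9.
Q* = 187 − 2(277/9) = 1129/9.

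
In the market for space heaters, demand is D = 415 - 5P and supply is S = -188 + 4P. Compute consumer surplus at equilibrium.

Equilibrium: 415 - 5P = -188 + 4P gives P* = 67, Q* = 80.
Demand choke price (D = 0): P = 83.
CS = ½(83 − 67)(80) = 640.

Consumer surplus = 640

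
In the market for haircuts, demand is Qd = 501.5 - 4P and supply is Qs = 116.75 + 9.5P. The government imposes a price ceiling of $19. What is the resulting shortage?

Shortage = 128.25

Equilibrium price would be P* = 28.5, so the ceiling at 19 binds.
At P = 19: Qd = 501.5 − 4(19) = 425.5, Qs = 116.75 + 9.5(19) = 297.25.
Shortage = 425.5 − 297.25 = 128.25.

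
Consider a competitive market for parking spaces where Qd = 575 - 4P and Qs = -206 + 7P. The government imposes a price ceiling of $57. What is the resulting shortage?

Equilibrium price would be P* = 71, so the ceiling at 57 binds.
At P = 57: Qd = 575 − 4(57) = 347, Qs = -206 + 7(57) = 193.
Shortage = 347 − 193 = 154.

Shortage = 154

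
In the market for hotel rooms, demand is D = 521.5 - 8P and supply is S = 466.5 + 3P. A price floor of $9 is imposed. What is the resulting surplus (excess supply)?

Equilibrium price would be P* = 5, so the floor at 9 binds.
At P = 9: D = 449.5, S = 493.5.
Surplus = 493.5 − 449.5 = 44.

Surplus = 44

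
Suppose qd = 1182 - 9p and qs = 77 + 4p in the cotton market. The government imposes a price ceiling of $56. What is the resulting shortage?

Equilibrium price would be p* = 85, so the ceiling at 56 binds.
At p = 56: qd = 1182 − 9(56) = 678, qs = 77 + 4(56) = 301.
Shortage = 678 − 301 = 377.

Shortage = 377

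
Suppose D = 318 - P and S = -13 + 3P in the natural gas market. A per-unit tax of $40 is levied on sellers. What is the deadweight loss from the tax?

Pre-tax equilibrium: P* = 82.75, Q* = 235.25.
Tax on sellers shifts supply to S = -13 + 3(P − 40) = -133 + 3P.
318 - P = -133 + 3P gives buyer price Pb = 112.75; sellers receive Ps = 112.75 − 40 = 72.75.
New quantity: Q = 318 − 1(112.75) = 205.25.
DWL = ½ × 40 × (235.25 − 205.25) = 600.

Deadweight loss = 600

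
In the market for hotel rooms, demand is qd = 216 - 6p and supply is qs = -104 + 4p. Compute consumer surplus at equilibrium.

Consumer surplus = 48

Equilibrium: 216 - 6p = -104 + 4p gives p* = 32, q* = 24.
Demand choke price (qd = 0): p = 36.
CS = ½(36 − 32)(24) = 48.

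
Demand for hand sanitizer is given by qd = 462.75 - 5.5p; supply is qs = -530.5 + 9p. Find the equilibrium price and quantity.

Set qd = qs: 462.75 - 5.5p = -530.5 + 9p.
993.25 = 14.5p, so p* = 68.5.
q* = 462.75 − 5.5(68.5) = 86.

p* = 68.5, q* = 86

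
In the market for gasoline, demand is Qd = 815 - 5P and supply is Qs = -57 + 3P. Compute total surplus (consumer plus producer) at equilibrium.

Total surplus = 19440

Equilibrium: 815 - 5P = -57 + 3P gives P* = 109, Q* = 270.
Demand choke price: P = 163; supply starts at P = 19.
CS = ½(163 − 109)(270) = 7290; PS = ½(109 − 19)(270) = 12150.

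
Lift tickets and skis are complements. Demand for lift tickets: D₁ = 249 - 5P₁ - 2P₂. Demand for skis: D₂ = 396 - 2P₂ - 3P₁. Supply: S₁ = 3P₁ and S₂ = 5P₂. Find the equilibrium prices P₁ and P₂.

Market 1: 249 - 5P₁ - 2P₂ = 3P₁ → 8P₁ + 2P₂ = 249.
Market 2: 7P₂ + 3P₁ = 396.
Eliminating P₂: 7×(1) − 2×(2) gives 50P₁ = 951, so P₁ = 19.02.
Back-substitute into (2): P₂ = (396 − 3×19.02) / 7 = 48.42.

P₁ = 19.02, P₂ = 48.42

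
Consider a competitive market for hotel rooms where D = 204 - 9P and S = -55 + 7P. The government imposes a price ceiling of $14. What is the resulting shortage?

Shortage = 35

Equilibrium price would be P* = 16.1875, so the ceiling at 14 binds.
At P = 14: D = 204 − 9(14) = 78, S = -55 + 7(14) = 43.
Shortage = 78 − 43 = 35.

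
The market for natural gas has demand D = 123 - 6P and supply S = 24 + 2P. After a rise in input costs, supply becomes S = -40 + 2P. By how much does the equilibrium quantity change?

Original equilibrium: P* = 12.375, Q* = 48.75.
New equilibrium: 123 - 6P = -40 + 2P, so 163 = 8P and P' = 20.375; Q' = 123 − 6(20.375) = 0.75.
Change in quantity: 0.75 − 48.75 = -48.

ΔQ = -48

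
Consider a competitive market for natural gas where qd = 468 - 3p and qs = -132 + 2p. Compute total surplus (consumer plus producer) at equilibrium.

Total surplus = 4860

Equilibrium: 468 - 3p = -132 + 2p gives p* = 120, q* = 108.
Demand choke price: p = 156; supply starts at p = 66.
CS = ½(156 − 120)(108) = 1944; PS = ½(120 − 66)(108) = 2916.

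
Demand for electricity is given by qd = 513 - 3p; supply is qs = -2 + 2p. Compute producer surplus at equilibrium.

Equilibrium: 513 - 3p = -2 + 2p gives p* = 103, q* = 204.
Supply starts at p = 1 (where qs = 0).
PS = ½(103 − 1)(204) = 10404.

Producer surplus = 10404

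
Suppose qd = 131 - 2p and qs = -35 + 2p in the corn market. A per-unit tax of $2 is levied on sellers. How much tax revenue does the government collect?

Tax revenue = 92

Pre-tax equilibrium: p* = 41.5, q* = 48.
Tax on sellers shifts supply to qs = -35 + 2(p − 2) = -39 + 2p.
131 - 2p = -39 + 2p gives buyer price pb = 42.5; sellers receive ps = 42.5 − 2 = 40.5.
New quantity: q = 131 − 2(42.5) = 46.
Revenue = 2 × 46 = 92.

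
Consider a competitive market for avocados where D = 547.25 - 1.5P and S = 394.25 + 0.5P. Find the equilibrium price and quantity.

Set D = S: 547.25 - 1.5P = 394.25 + 0.5P.
153 = 2P, so P* = 76.5.
Q* = 547.25 − 1.5(76.5) = 432.5.

P* = 76.5, Q* = 432.5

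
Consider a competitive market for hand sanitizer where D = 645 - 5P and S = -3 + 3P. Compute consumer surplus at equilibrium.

Consumer surplus = 5760

Equilibrium: 645 - 5P = -3 + 3P gives P* = 81, Q* = 240.
Demand choke price (D = 0): P = 129.
CS = ½(129 − 81)(240) = 5760.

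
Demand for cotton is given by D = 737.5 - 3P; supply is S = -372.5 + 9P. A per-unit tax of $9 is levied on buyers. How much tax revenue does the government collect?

Tax revenue = 3957.75

Pre-tax equilibrium: P* = 92.5, Q* = 460.
Tax on buyers shifts demand to D = 737.5 − 3(P + 9) = 710.5 - 3P.
710.5 - 3P = -372.5 + 9P gives seller price Ps = 90.25; buyers pay Pb = 90.25 + 9 = 99.25.
New quantity: Q = 737.5 − 3(99.25) = 439.75.
Revenue = 9 × 439.75 = 3957.75.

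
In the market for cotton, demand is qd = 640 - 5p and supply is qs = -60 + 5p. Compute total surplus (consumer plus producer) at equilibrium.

Equilibrium: 640 - 5p = -60 + 5p gives p* = 70, q* = 290.
Demand choke price: p = 128; supply starts at p = 12.
CS = ½(128 − 70)(290) = 8410; PS = ½(70 − 12)(290) = 8410.

Total surplus = 16820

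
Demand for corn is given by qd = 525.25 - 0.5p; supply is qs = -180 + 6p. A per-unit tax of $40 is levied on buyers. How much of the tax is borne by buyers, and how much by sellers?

Buyers bear 480/13, sellers bear 40/13

Pre-tax equilibrium: p* = 108.5, q* = 471.
Tax on buyers shifts demand to qd = 525.25 − 0.5(p + 40) = 505.25 - 0.5p.
505.25 - 0.5p = -180 + 6p gives seller price ps = 2741/26; buyers pay pb = 2741/26 + 40 = 3781/26.
New quantity: q = 525.25 − 0.5(3781/26) = 5883/13.
Buyer burden = 3781/26 − 108.5 = 480/13; seller burden = 108.5 − 2741/26 = 40/13.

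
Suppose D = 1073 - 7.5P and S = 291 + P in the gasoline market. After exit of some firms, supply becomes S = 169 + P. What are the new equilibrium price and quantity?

P' = 1808/17, Q' = 4681/17

Original equilibrium: P* = 92, Q* = 383.
New equilibrium: 1073 - 7.5P = 169 + P, so 904 = 8.5P and P' = 1808/17; Q' = 1073 − 7.5(1808/17) = 4681/17.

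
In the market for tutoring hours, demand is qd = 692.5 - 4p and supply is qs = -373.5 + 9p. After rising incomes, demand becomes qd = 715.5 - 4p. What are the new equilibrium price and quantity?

p' = 1089/13, q' = 9891/26

Original equilibrium: p* = 82, q* = 364.5.
New equilibrium: 715.5 - 4p = -373.5 + 9p, so 1089 = 13p and p' = 1089/13; q' = 715.5 − 4(1089/13) = 9891/26.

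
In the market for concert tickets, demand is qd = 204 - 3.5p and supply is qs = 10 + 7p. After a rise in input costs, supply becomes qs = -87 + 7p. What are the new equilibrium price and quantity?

Original equilibrium: p* = 388/21, q* = 418/3.
New equilibrium: 204 - 3.5p = -87 + 7p, so 291 = 10.5p and p' = 194/7; q' = 204 − 3.5(194/7) = 107.

p' = 194/7, q' = 107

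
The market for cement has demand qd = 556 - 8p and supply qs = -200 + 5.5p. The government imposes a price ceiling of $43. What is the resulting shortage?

Equilibrium price would be p* = 56, so the ceiling at 43 binds.
At p = 43: qd = 556 − 8(43) = 212, qs = -200 + 5.5(43) = 36.5.
Shortage = 212 − 36.5 = 175.5.

Shortage = 175.5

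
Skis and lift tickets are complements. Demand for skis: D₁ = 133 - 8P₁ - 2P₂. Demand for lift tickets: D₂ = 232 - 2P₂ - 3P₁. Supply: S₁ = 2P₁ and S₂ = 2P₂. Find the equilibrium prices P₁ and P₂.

Market 1: 133 - 8P₁ - 2P₂ = 2P₁ → 10P₁ + 2P₂ = 133.
Market 2: 4P₂ + 3P₁ = 232.
Eliminating P₂: 4×(1) − 2×(2) gives 34P₁ = 68, so P₁ = 2.
Back-substitute into (2): P₂ = (232 − 3×2) / 4 = 56.5.

P₁ = 2, P₂ = 56.5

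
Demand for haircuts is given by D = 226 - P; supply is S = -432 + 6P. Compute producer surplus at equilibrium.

Equilibrium: 226 - P = -432 + 6P gives P* = 94, Q* = 132.
Supply starts at P = 72 (where S = 0).
PS = ½(94 − 72)(132) = 1452.

Producer surplus = 1452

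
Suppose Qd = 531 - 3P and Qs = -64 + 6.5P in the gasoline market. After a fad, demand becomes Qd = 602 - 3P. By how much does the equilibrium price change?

Original equilibrium: P* = 1190/19, Q* = 6519/19.
New equilibrium: 602 - 3P = -64 + 6.5P, so 666 = 9.5P and P' = 1332/19; Q' = 602 − 3(1332/19) = 7442/19.
Change in price: 1332/19 − 1190/19 = 142/19.

ΔP = 142/19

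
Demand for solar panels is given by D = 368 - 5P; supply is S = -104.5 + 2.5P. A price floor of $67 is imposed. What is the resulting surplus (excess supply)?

Surplus = 30

Equilibrium price would be P* = 63, so the floor at 67 binds.
At P = 67: D = 33, S = 63.
Surplus = 63 − 33 = 30.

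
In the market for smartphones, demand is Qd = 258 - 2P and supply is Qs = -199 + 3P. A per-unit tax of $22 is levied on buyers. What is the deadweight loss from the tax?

Deadweight loss = 290.4

Pre-tax equilibrium: P* = 91.4, Q* = 75.2.
Tax on buyers shifts demand to Qd = 258 − 2(P + 22) = 214 - 2P.
214 - 2P = -199 + 3P gives seller price Ps = 82.6; buyers pay Pb = 82.6 + 22 = 104.6.
New quantity: Q = 258 − 2(104.6) = 48.8.
DWL = ½ × 22 × (75.2 − 48.8) = 290.4.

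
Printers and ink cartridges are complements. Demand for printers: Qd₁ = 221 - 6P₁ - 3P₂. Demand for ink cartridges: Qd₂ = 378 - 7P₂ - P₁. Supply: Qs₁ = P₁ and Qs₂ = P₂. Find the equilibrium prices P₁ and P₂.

Market 1: 221 - 6P₁ - 3P₂ = P₁ → 7P₁ + 3P₂ = 221.
Market 2: 8P₂ + P₁ = 378.
Eliminating P₂: 8×(1) − 3×(2) gives 53P₁ = 634, so P₁ = 634/53.
Back-substitute into (2): P₂ = (378 − 1×634/53) / 8 = 2425/53.

P₁ = 634/53, P₂ = 2425/53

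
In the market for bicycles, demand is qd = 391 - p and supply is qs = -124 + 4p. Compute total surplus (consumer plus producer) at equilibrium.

Equilibrium: 391 - p = -124 + 4p gives p* = 103, q* = 288.
Demand choke price: p = 391; supply starts at p = 31.
CS = ½(391 − 103)(288) = 41472; PS = ½(103 − 31)(288) = 10368.

Total surplus = 51840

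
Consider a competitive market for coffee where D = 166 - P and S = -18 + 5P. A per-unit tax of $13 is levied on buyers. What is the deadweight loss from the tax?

Deadweight loss = 845/12

Pre-tax equilibrium: P* = 92/3, Q* = 406/3.
Tax on buyers shifts demand to D = 166 − 1(P + 13) = 153 - P.
153 - P = -18 + 5P gives seller price Ps = 28.5; buyers pay Pb = 28.5 + 13 = 41.5.
New quantity: Q = 166 − 1(41.5) = 124.5.
DWL = ½ × 13 × (406/3 − 124.5) = 845/12.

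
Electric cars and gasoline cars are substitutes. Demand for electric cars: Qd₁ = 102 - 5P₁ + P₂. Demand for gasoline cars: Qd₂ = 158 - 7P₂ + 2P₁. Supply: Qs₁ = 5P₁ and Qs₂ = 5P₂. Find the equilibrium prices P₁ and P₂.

Market 1: 102 - 5P₁ + P₂ = 5P₁ → 10P₁ - P₂ = 102.
Market 2: 12P₂ - 2P₁ = 158.
Eliminating P₂: 12×(1) + 1×(2) gives 118P₁ = 1382, so P₁ = 691/59.
Back-substitute into (2): P₂ = (158 + 2×691/59) / 12 = 892/59.

P₁ = 691/59, P₂ = 892/59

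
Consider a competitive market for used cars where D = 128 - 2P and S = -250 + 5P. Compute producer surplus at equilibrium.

Producer surplus = 40

Equilibrium: 128 - 2P = -250 + 5P gives P* = 54, Q* = 20.
Supply starts at P = 50 (where S = 0).
PS = ½(54 − 50)(20) = 40.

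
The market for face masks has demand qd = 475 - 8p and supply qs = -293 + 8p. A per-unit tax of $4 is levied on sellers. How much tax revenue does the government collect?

Tax revenue = 300

Pre-tax equilibrium: p* = 48, q* = 91.
Tax on sellers shifts supply to qs = -293 + 8(p − 4) = -325 + 8p.
475 - 8p = -325 + 8p gives buyer price pb = 50; sellers receive ps = 50 − 4 = 46.
New quantity: q = 475 − 8(50) = 75.
Revenue = 4 × 75 = 300.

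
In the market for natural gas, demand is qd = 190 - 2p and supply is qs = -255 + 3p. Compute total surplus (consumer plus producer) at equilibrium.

Equilibrium: 190 - 2p = -255 + 3p gives p* = 89, q* = 12.
Demand choke price: p = 95; supply starts at p = 85.
CS = ½(95 − 89)(12) = 36; PS = ½(89 − 85)(12) = 24.

Total surplus = 60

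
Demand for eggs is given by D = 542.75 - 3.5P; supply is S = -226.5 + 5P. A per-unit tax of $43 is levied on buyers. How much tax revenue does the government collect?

Pre-tax equilibrium: P* = 90.5, Q* = 226.
Tax on buyers shifts demand to D = 542.75 − 3.5(P + 43) = 392.25 - 3.5P.
392.25 - 3.5P = -226.5 + 5P gives seller price Ps = 2475/34; buyers pay Pb = 2475/34 + 43 = 3937/34.
New quantity: Q = 542.75 − 3.5(3937/34) = 2337/17.
Revenue = 43 × 2337/17 = 100491/17.

Tax revenue = 100491/17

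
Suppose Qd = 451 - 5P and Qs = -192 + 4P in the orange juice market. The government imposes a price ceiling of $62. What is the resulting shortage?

Shortage = 85

Equilibrium price would be P* = 643/9, so the ceiling at 62 binds.
At P = 62: Qd = 451 − 5(62) = 141, Qs = -192 + 4(62) = 56.
Shortage = 141 − 56 = 85.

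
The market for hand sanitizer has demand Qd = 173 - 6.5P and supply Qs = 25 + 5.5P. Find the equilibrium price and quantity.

P* = 37/3, Q* = 557/6

Set Qd = Qs: 173 - 6.5P = 25 + 5.5P.
148 = 12P, so P* = 37/3.
Q* = 173 − 6.5(37/3) = 557/6.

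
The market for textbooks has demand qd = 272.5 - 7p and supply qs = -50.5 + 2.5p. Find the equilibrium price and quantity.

p* = 34, q* = 34.5

Set qd = qs: 272.5 - 7p = -50.5 + 2.5p.
323 = 9.5p, so p* = 34.
q* = 272.5 − 7(34) = 34.5.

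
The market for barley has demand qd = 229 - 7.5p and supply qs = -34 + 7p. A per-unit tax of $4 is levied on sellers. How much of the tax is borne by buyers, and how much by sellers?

Pre-tax equilibrium: p* = 526/29, q* = 2696/29.
Tax on sellers shifts supply to qs = -34 + 7(p − 4) = -62 + 7p.
229 - 7.5p = -62 + 7p gives buyer price pb = 582/29; sellers receive ps = 582/29 − 4 = 466/29.
New quantity: q = 229 − 7.5(582/29) = 2276/29.
Buyer burden = 582/29 − 526/29 = 56/29; seller burden = 526/29 − 466/29 = 60/29.

Buyers bear 56/29, sellers bear 60/29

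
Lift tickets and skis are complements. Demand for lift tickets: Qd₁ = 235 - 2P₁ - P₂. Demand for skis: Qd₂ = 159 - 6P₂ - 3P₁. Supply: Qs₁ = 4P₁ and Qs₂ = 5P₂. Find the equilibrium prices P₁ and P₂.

P₁ = 2426/63, P₂ = 83/21

Market 1: 235 - 2P₁ - P₂ = 4P₁ → 6P₁ + P₂ = 235.
Market 2: 11P₂ + 3P₁ = 159.
Eliminating P₂: 11×(1) − 1×(2) gives 63P₁ = 2426, so P₁ = 2426/63.
Back-substitute into (2): P₂ = (159 − 3×2426/63) / 11 = 83/21.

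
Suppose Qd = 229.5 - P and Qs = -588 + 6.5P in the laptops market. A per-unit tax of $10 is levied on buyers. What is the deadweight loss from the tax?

Deadweight loss = 130/3

Pre-tax equilibrium: P* = 109, Q* = 120.5.
Tax on buyers shifts demand to Qd = 229.5 − 1(P + 10) = 219.5 - P.
219.5 - P = -588 + 6.5P gives seller price Ps = 323/3; buyers pay Pb = 323/3 + 10 = 353/3.
New quantity: Q = 229.5 − 1(353/3) = 671/6.
DWL = ½ × 10 × (120.5 − 671/6) = 130/3.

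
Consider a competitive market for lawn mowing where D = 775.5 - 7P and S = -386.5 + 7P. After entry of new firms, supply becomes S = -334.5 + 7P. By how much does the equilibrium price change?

Original equilibrium: P* = 83, Q* = 194.5.
New equilibrium: 775.5 - 7P = -334.5 + 7P, so 1110 = 14P and P' = 555/7; Q' = 775.5 − 7(555/7) = 220.5.
Change in price: 555/7 − 83 = -26/7.

ΔP = -26/7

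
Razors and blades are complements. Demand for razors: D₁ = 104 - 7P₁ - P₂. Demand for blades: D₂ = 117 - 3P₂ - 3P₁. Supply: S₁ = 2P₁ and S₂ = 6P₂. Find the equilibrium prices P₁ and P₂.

P₁ = 10.5, P₂ = 9.5

Market 1: 104 - 7P₁ - P₂ = 2P₁ → 9P₁ + P₂ = 104.
Market 2: 9P₂ + 3P₁ = 117.
Eliminating P₂: 9×(1) − 1×(2) gives 78P₁ = 819, so P₁ = 10.5.
Back-substitute into (2): P₂ = (117 − 3×10.5) / 9 = 9.5.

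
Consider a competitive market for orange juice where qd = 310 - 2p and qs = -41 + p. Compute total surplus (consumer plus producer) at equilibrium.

Equilibrium: 310 - 2p = -41 + p gives p* = 117, q* = 76.
Demand choke price: p = 155; supply starts at p = 41.
CS = ½(155 − 117)(76) = 1444; PS = ½(117 − 41)(76) = 2888.

Total surplus = 4332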